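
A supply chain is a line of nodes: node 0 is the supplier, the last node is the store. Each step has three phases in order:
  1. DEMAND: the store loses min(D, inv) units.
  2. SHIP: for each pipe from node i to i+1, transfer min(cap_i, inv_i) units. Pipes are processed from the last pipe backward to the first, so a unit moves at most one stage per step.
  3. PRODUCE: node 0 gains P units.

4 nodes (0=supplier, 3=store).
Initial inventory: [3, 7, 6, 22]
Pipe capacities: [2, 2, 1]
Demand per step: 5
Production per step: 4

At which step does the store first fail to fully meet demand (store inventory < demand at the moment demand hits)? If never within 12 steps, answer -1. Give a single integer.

Step 1: demand=5,sold=5 ship[2->3]=1 ship[1->2]=2 ship[0->1]=2 prod=4 -> [5 7 7 18]
Step 2: demand=5,sold=5 ship[2->3]=1 ship[1->2]=2 ship[0->1]=2 prod=4 -> [7 7 8 14]
Step 3: demand=5,sold=5 ship[2->3]=1 ship[1->2]=2 ship[0->1]=2 prod=4 -> [9 7 9 10]
Step 4: demand=5,sold=5 ship[2->3]=1 ship[1->2]=2 ship[0->1]=2 prod=4 -> [11 7 10 6]
Step 5: demand=5,sold=5 ship[2->3]=1 ship[1->2]=2 ship[0->1]=2 prod=4 -> [13 7 11 2]
Step 6: demand=5,sold=2 ship[2->3]=1 ship[1->2]=2 ship[0->1]=2 prod=4 -> [15 7 12 1]
Step 7: demand=5,sold=1 ship[2->3]=1 ship[1->2]=2 ship[0->1]=2 prod=4 -> [17 7 13 1]
Step 8: demand=5,sold=1 ship[2->3]=1 ship[1->2]=2 ship[0->1]=2 prod=4 -> [19 7 14 1]
Step 9: demand=5,sold=1 ship[2->3]=1 ship[1->2]=2 ship[0->1]=2 prod=4 -> [21 7 15 1]
Step 10: demand=5,sold=1 ship[2->3]=1 ship[1->2]=2 ship[0->1]=2 prod=4 -> [23 7 16 1]
Step 11: demand=5,sold=1 ship[2->3]=1 ship[1->2]=2 ship[0->1]=2 prod=4 -> [25 7 17 1]
Step 12: demand=5,sold=1 ship[2->3]=1 ship[1->2]=2 ship[0->1]=2 prod=4 -> [27 7 18 1]
First stockout at step 6

6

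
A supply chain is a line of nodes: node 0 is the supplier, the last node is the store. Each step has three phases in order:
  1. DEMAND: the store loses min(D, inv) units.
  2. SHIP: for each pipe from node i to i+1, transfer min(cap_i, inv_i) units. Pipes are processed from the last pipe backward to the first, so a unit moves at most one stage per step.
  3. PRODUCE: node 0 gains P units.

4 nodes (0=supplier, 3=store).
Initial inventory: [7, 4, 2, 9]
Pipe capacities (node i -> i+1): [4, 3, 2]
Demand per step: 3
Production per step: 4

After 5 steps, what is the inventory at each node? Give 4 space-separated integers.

Step 1: demand=3,sold=3 ship[2->3]=2 ship[1->2]=3 ship[0->1]=4 prod=4 -> inv=[7 5 3 8]
Step 2: demand=3,sold=3 ship[2->3]=2 ship[1->2]=3 ship[0->1]=4 prod=4 -> inv=[7 6 4 7]
Step 3: demand=3,sold=3 ship[2->3]=2 ship[1->2]=3 ship[0->1]=4 prod=4 -> inv=[7 7 5 6]
Step 4: demand=3,sold=3 ship[2->3]=2 ship[1->2]=3 ship[0->1]=4 prod=4 -> inv=[7 8 6 5]
Step 5: demand=3,sold=3 ship[2->3]=2 ship[1->2]=3 ship[0->1]=4 prod=4 -> inv=[7 9 7 4]

7 9 7 4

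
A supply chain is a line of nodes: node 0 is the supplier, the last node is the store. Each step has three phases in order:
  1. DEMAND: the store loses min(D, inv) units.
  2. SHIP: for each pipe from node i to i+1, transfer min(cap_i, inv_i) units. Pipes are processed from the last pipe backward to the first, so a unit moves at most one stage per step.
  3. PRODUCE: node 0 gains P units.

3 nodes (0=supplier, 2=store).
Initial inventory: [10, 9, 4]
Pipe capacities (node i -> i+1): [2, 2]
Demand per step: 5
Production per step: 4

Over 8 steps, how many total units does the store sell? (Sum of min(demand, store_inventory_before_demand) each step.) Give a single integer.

Step 1: sold=4 (running total=4) -> [12 9 2]
Step 2: sold=2 (running total=6) -> [14 9 2]
Step 3: sold=2 (running total=8) -> [16 9 2]
Step 4: sold=2 (running total=10) -> [18 9 2]
Step 5: sold=2 (running total=12) -> [20 9 2]
Step 6: sold=2 (running total=14) -> [22 9 2]
Step 7: sold=2 (running total=16) -> [24 9 2]
Step 8: sold=2 (running total=18) -> [26 9 2]

Answer: 18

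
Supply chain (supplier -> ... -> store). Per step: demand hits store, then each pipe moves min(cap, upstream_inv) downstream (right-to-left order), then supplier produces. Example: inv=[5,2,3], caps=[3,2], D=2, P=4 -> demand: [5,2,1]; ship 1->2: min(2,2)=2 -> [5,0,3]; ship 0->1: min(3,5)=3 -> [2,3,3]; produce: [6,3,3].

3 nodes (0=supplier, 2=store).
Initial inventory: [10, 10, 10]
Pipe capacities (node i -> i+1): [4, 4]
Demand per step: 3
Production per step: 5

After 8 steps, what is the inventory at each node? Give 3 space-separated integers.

Step 1: demand=3,sold=3 ship[1->2]=4 ship[0->1]=4 prod=5 -> inv=[11 10 11]
Step 2: demand=3,sold=3 ship[1->2]=4 ship[0->1]=4 prod=5 -> inv=[12 10 12]
Step 3: demand=3,sold=3 ship[1->2]=4 ship[0->1]=4 prod=5 -> inv=[13 10 13]
Step 4: demand=3,sold=3 ship[1->2]=4 ship[0->1]=4 prod=5 -> inv=[14 10 14]
Step 5: demand=3,sold=3 ship[1->2]=4 ship[0->1]=4 prod=5 -> inv=[15 10 15]
Step 6: demand=3,sold=3 ship[1->2]=4 ship[0->1]=4 prod=5 -> inv=[16 10 16]
Step 7: demand=3,sold=3 ship[1->2]=4 ship[0->1]=4 prod=5 -> inv=[17 10 17]
Step 8: demand=3,sold=3 ship[1->2]=4 ship[0->1]=4 prod=5 -> inv=[18 10 18]

18 10 18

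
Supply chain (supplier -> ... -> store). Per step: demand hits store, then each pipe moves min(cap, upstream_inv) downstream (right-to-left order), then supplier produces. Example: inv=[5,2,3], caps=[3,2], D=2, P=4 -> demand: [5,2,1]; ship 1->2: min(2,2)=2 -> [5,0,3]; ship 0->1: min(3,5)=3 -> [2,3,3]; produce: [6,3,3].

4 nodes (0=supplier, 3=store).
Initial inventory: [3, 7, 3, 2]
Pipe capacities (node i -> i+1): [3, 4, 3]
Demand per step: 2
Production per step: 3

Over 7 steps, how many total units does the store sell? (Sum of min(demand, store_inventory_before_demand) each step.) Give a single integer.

Answer: 14

Derivation:
Step 1: sold=2 (running total=2) -> [3 6 4 3]
Step 2: sold=2 (running total=4) -> [3 5 5 4]
Step 3: sold=2 (running total=6) -> [3 4 6 5]
Step 4: sold=2 (running total=8) -> [3 3 7 6]
Step 5: sold=2 (running total=10) -> [3 3 7 7]
Step 6: sold=2 (running total=12) -> [3 3 7 8]
Step 7: sold=2 (running total=14) -> [3 3 7 9]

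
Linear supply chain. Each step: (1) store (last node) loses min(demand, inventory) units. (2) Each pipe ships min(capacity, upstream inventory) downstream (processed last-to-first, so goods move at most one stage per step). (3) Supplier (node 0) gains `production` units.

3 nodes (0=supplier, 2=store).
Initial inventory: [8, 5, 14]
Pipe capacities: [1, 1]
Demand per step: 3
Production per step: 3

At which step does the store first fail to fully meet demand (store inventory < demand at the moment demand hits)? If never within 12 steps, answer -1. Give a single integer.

Step 1: demand=3,sold=3 ship[1->2]=1 ship[0->1]=1 prod=3 -> [10 5 12]
Step 2: demand=3,sold=3 ship[1->2]=1 ship[0->1]=1 prod=3 -> [12 5 10]
Step 3: demand=3,sold=3 ship[1->2]=1 ship[0->1]=1 prod=3 -> [14 5 8]
Step 4: demand=3,sold=3 ship[1->2]=1 ship[0->1]=1 prod=3 -> [16 5 6]
Step 5: demand=3,sold=3 ship[1->2]=1 ship[0->1]=1 prod=3 -> [18 5 4]
Step 6: demand=3,sold=3 ship[1->2]=1 ship[0->1]=1 prod=3 -> [20 5 2]
Step 7: demand=3,sold=2 ship[1->2]=1 ship[0->1]=1 prod=3 -> [22 5 1]
Step 8: demand=3,sold=1 ship[1->2]=1 ship[0->1]=1 prod=3 -> [24 5 1]
Step 9: demand=3,sold=1 ship[1->2]=1 ship[0->1]=1 prod=3 -> [26 5 1]
Step 10: demand=3,sold=1 ship[1->2]=1 ship[0->1]=1 prod=3 -> [28 5 1]
Step 11: demand=3,sold=1 ship[1->2]=1 ship[0->1]=1 prod=3 -> [30 5 1]
Step 12: demand=3,sold=1 ship[1->2]=1 ship[0->1]=1 prod=3 -> [32 5 1]
First stockout at step 7

7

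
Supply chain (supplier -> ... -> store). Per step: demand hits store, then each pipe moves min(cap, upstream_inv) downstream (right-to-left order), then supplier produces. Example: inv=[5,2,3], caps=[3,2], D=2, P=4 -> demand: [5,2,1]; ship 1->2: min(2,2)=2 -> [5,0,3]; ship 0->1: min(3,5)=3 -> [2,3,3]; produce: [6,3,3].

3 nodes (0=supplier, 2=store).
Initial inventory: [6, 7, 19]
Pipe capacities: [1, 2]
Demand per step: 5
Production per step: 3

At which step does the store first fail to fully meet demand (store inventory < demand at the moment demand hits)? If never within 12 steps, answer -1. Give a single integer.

Step 1: demand=5,sold=5 ship[1->2]=2 ship[0->1]=1 prod=3 -> [8 6 16]
Step 2: demand=5,sold=5 ship[1->2]=2 ship[0->1]=1 prod=3 -> [10 5 13]
Step 3: demand=5,sold=5 ship[1->2]=2 ship[0->1]=1 prod=3 -> [12 4 10]
Step 4: demand=5,sold=5 ship[1->2]=2 ship[0->1]=1 prod=3 -> [14 3 7]
Step 5: demand=5,sold=5 ship[1->2]=2 ship[0->1]=1 prod=3 -> [16 2 4]
Step 6: demand=5,sold=4 ship[1->2]=2 ship[0->1]=1 prod=3 -> [18 1 2]
Step 7: demand=5,sold=2 ship[1->2]=1 ship[0->1]=1 prod=3 -> [20 1 1]
Step 8: demand=5,sold=1 ship[1->2]=1 ship[0->1]=1 prod=3 -> [22 1 1]
Step 9: demand=5,sold=1 ship[1->2]=1 ship[0->1]=1 prod=3 -> [24 1 1]
Step 10: demand=5,sold=1 ship[1->2]=1 ship[0->1]=1 prod=3 -> [26 1 1]
Step 11: demand=5,sold=1 ship[1->2]=1 ship[0->1]=1 prod=3 -> [28 1 1]
Step 12: demand=5,sold=1 ship[1->2]=1 ship[0->1]=1 prod=3 -> [30 1 1]
First stockout at step 6

6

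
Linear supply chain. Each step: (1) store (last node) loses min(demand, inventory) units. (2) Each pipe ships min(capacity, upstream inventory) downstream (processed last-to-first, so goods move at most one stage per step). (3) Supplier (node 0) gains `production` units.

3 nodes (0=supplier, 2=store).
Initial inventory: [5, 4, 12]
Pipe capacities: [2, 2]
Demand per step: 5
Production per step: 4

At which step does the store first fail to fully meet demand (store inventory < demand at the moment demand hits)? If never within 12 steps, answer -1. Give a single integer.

Step 1: demand=5,sold=5 ship[1->2]=2 ship[0->1]=2 prod=4 -> [7 4 9]
Step 2: demand=5,sold=5 ship[1->2]=2 ship[0->1]=2 prod=4 -> [9 4 6]
Step 3: demand=5,sold=5 ship[1->2]=2 ship[0->1]=2 prod=4 -> [11 4 3]
Step 4: demand=5,sold=3 ship[1->2]=2 ship[0->1]=2 prod=4 -> [13 4 2]
Step 5: demand=5,sold=2 ship[1->2]=2 ship[0->1]=2 prod=4 -> [15 4 2]
Step 6: demand=5,sold=2 ship[1->2]=2 ship[0->1]=2 prod=4 -> [17 4 2]
Step 7: demand=5,sold=2 ship[1->2]=2 ship[0->1]=2 prod=4 -> [19 4 2]
Step 8: demand=5,sold=2 ship[1->2]=2 ship[0->1]=2 prod=4 -> [21 4 2]
Step 9: demand=5,sold=2 ship[1->2]=2 ship[0->1]=2 prod=4 -> [23 4 2]
Step 10: demand=5,sold=2 ship[1->2]=2 ship[0->1]=2 prod=4 -> [25 4 2]
Step 11: demand=5,sold=2 ship[1->2]=2 ship[0->1]=2 prod=4 -> [27 4 2]
Step 12: demand=5,sold=2 ship[1->2]=2 ship[0->1]=2 prod=4 -> [29 4 2]
First stockout at step 4

4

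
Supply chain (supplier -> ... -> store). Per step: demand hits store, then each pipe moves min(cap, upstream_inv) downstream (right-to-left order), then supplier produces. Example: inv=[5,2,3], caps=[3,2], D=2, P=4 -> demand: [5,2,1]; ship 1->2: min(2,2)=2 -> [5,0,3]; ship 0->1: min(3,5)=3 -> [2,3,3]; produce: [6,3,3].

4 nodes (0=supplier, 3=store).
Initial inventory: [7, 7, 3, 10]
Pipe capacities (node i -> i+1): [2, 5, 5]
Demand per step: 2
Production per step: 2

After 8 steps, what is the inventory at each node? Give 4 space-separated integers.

Step 1: demand=2,sold=2 ship[2->3]=3 ship[1->2]=5 ship[0->1]=2 prod=2 -> inv=[7 4 5 11]
Step 2: demand=2,sold=2 ship[2->3]=5 ship[1->2]=4 ship[0->1]=2 prod=2 -> inv=[7 2 4 14]
Step 3: demand=2,sold=2 ship[2->3]=4 ship[1->2]=2 ship[0->1]=2 prod=2 -> inv=[7 2 2 16]
Step 4: demand=2,sold=2 ship[2->3]=2 ship[1->2]=2 ship[0->1]=2 prod=2 -> inv=[7 2 2 16]
Step 5: demand=2,sold=2 ship[2->3]=2 ship[1->2]=2 ship[0->1]=2 prod=2 -> inv=[7 2 2 16]
Step 6: demand=2,sold=2 ship[2->3]=2 ship[1->2]=2 ship[0->1]=2 prod=2 -> inv=[7 2 2 16]
Step 7: demand=2,sold=2 ship[2->3]=2 ship[1->2]=2 ship[0->1]=2 prod=2 -> inv=[7 2 2 16]
Step 8: demand=2,sold=2 ship[2->3]=2 ship[1->2]=2 ship[0->1]=2 prod=2 -> inv=[7 2 2 16]

7 2 2 16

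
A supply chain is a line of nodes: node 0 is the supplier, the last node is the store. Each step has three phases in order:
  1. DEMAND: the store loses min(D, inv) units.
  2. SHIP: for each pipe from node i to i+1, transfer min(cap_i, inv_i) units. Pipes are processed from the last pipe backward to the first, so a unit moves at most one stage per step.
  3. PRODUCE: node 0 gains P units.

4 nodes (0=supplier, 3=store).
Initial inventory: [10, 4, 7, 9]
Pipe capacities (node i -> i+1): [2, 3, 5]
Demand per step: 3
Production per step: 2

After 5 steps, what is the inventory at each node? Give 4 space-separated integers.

Step 1: demand=3,sold=3 ship[2->3]=5 ship[1->2]=3 ship[0->1]=2 prod=2 -> inv=[10 3 5 11]
Step 2: demand=3,sold=3 ship[2->3]=5 ship[1->2]=3 ship[0->1]=2 prod=2 -> inv=[10 2 3 13]
Step 3: demand=3,sold=3 ship[2->3]=3 ship[1->2]=2 ship[0->1]=2 prod=2 -> inv=[10 2 2 13]
Step 4: demand=3,sold=3 ship[2->3]=2 ship[1->2]=2 ship[0->1]=2 prod=2 -> inv=[10 2 2 12]
Step 5: demand=3,sold=3 ship[2->3]=2 ship[1->2]=2 ship[0->1]=2 prod=2 -> inv=[10 2 2 11]

10 2 2 11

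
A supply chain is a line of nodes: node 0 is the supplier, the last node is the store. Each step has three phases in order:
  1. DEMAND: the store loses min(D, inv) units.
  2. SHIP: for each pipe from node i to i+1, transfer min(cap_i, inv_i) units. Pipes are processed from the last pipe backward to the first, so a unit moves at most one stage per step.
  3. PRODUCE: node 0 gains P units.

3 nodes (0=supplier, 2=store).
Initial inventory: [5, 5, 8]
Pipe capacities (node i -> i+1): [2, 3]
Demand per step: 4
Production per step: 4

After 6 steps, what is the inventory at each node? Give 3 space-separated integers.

Step 1: demand=4,sold=4 ship[1->2]=3 ship[0->1]=2 prod=4 -> inv=[7 4 7]
Step 2: demand=4,sold=4 ship[1->2]=3 ship[0->1]=2 prod=4 -> inv=[9 3 6]
Step 3: demand=4,sold=4 ship[1->2]=3 ship[0->1]=2 prod=4 -> inv=[11 2 5]
Step 4: demand=4,sold=4 ship[1->2]=2 ship[0->1]=2 prod=4 -> inv=[13 2 3]
Step 5: demand=4,sold=3 ship[1->2]=2 ship[0->1]=2 prod=4 -> inv=[15 2 2]
Step 6: demand=4,sold=2 ship[1->2]=2 ship[0->1]=2 prod=4 -> inv=[17 2 2]

17 2 2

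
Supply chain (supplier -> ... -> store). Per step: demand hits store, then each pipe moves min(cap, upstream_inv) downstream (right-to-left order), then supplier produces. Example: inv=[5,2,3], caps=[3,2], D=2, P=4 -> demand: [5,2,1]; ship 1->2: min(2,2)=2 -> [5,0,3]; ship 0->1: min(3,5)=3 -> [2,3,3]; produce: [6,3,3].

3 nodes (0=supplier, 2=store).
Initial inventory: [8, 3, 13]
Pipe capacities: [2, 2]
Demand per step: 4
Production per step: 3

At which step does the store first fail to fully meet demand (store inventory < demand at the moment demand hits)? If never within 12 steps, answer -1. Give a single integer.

Step 1: demand=4,sold=4 ship[1->2]=2 ship[0->1]=2 prod=3 -> [9 3 11]
Step 2: demand=4,sold=4 ship[1->2]=2 ship[0->1]=2 prod=3 -> [10 3 9]
Step 3: demand=4,sold=4 ship[1->2]=2 ship[0->1]=2 prod=3 -> [11 3 7]
Step 4: demand=4,sold=4 ship[1->2]=2 ship[0->1]=2 prod=3 -> [12 3 5]
Step 5: demand=4,sold=4 ship[1->2]=2 ship[0->1]=2 prod=3 -> [13 3 3]
Step 6: demand=4,sold=3 ship[1->2]=2 ship[0->1]=2 prod=3 -> [14 3 2]
Step 7: demand=4,sold=2 ship[1->2]=2 ship[0->1]=2 prod=3 -> [15 3 2]
Step 8: demand=4,sold=2 ship[1->2]=2 ship[0->1]=2 prod=3 -> [16 3 2]
Step 9: demand=4,sold=2 ship[1->2]=2 ship[0->1]=2 prod=3 -> [17 3 2]
Step 10: demand=4,sold=2 ship[1->2]=2 ship[0->1]=2 prod=3 -> [18 3 2]
Step 11: demand=4,sold=2 ship[1->2]=2 ship[0->1]=2 prod=3 -> [19 3 2]
Step 12: demand=4,sold=2 ship[1->2]=2 ship[0->1]=2 prod=3 -> [20 3 2]
First stockout at step 6

6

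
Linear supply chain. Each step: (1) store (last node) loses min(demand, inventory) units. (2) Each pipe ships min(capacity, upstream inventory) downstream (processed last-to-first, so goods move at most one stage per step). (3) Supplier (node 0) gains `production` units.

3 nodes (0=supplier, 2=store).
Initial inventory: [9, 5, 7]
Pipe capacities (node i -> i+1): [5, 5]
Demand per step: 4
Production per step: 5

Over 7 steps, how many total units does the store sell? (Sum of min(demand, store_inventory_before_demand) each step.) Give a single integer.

Step 1: sold=4 (running total=4) -> [9 5 8]
Step 2: sold=4 (running total=8) -> [9 5 9]
Step 3: sold=4 (running total=12) -> [9 5 10]
Step 4: sold=4 (running total=16) -> [9 5 11]
Step 5: sold=4 (running total=20) -> [9 5 12]
Step 6: sold=4 (running total=24) -> [9 5 13]
Step 7: sold=4 (running total=28) -> [9 5 14]

Answer: 28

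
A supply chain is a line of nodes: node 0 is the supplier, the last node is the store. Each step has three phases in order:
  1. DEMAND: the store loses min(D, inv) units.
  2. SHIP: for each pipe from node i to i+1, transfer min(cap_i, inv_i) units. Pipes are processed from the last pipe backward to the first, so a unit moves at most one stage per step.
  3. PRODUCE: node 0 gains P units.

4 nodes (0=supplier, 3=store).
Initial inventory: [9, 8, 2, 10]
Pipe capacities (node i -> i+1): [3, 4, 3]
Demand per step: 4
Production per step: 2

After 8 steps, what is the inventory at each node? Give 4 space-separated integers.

Step 1: demand=4,sold=4 ship[2->3]=2 ship[1->2]=4 ship[0->1]=3 prod=2 -> inv=[8 7 4 8]
Step 2: demand=4,sold=4 ship[2->3]=3 ship[1->2]=4 ship[0->1]=3 prod=2 -> inv=[7 6 5 7]
Step 3: demand=4,sold=4 ship[2->3]=3 ship[1->2]=4 ship[0->1]=3 prod=2 -> inv=[6 5 6 6]
Step 4: demand=4,sold=4 ship[2->3]=3 ship[1->2]=4 ship[0->1]=3 prod=2 -> inv=[5 4 7 5]
Step 5: demand=4,sold=4 ship[2->3]=3 ship[1->2]=4 ship[0->1]=3 prod=2 -> inv=[4 3 8 4]
Step 6: demand=4,sold=4 ship[2->3]=3 ship[1->2]=3 ship[0->1]=3 prod=2 -> inv=[3 3 8 3]
Step 7: demand=4,sold=3 ship[2->3]=3 ship[1->2]=3 ship[0->1]=3 prod=2 -> inv=[2 3 8 3]
Step 8: demand=4,sold=3 ship[2->3]=3 ship[1->2]=3 ship[0->1]=2 prod=2 -> inv=[2 2 8 3]

2 2 8 3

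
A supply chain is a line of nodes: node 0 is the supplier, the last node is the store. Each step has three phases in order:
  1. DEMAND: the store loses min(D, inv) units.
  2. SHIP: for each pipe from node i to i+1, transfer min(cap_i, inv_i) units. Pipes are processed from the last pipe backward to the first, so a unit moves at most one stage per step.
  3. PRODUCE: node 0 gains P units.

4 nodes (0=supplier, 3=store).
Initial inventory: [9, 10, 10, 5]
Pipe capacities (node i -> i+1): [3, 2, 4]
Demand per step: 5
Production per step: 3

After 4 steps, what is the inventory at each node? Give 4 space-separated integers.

Step 1: demand=5,sold=5 ship[2->3]=4 ship[1->2]=2 ship[0->1]=3 prod=3 -> inv=[9 11 8 4]
Step 2: demand=5,sold=4 ship[2->3]=4 ship[1->2]=2 ship[0->1]=3 prod=3 -> inv=[9 12 6 4]
Step 3: demand=5,sold=4 ship[2->3]=4 ship[1->2]=2 ship[0->1]=3 prod=3 -> inv=[9 13 4 4]
Step 4: demand=5,sold=4 ship[2->3]=4 ship[1->2]=2 ship[0->1]=3 prod=3 -> inv=[9 14 2 4]

9 14 2 4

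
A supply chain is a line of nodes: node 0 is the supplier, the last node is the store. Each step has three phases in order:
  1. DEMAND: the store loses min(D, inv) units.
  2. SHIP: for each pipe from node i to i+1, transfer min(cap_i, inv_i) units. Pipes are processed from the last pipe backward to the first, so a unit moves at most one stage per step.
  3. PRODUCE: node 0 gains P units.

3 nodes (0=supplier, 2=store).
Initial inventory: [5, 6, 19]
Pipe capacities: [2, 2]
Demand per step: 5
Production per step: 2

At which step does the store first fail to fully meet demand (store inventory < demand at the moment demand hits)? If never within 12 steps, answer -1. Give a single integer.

Step 1: demand=5,sold=5 ship[1->2]=2 ship[0->1]=2 prod=2 -> [5 6 16]
Step 2: demand=5,sold=5 ship[1->2]=2 ship[0->1]=2 prod=2 -> [5 6 13]
Step 3: demand=5,sold=5 ship[1->2]=2 ship[0->1]=2 prod=2 -> [5 6 10]
Step 4: demand=5,sold=5 ship[1->2]=2 ship[0->1]=2 prod=2 -> [5 6 7]
Step 5: demand=5,sold=5 ship[1->2]=2 ship[0->1]=2 prod=2 -> [5 6 4]
Step 6: demand=5,sold=4 ship[1->2]=2 ship[0->1]=2 prod=2 -> [5 6 2]
Step 7: demand=5,sold=2 ship[1->2]=2 ship[0->1]=2 prod=2 -> [5 6 2]
Step 8: demand=5,sold=2 ship[1->2]=2 ship[0->1]=2 prod=2 -> [5 6 2]
Step 9: demand=5,sold=2 ship[1->2]=2 ship[0->1]=2 prod=2 -> [5 6 2]
Step 10: demand=5,sold=2 ship[1->2]=2 ship[0->1]=2 prod=2 -> [5 6 2]
Step 11: demand=5,sold=2 ship[1->2]=2 ship[0->1]=2 prod=2 -> [5 6 2]
Step 12: demand=5,sold=2 ship[1->2]=2 ship[0->1]=2 prod=2 -> [5 6 2]
First stockout at step 6

6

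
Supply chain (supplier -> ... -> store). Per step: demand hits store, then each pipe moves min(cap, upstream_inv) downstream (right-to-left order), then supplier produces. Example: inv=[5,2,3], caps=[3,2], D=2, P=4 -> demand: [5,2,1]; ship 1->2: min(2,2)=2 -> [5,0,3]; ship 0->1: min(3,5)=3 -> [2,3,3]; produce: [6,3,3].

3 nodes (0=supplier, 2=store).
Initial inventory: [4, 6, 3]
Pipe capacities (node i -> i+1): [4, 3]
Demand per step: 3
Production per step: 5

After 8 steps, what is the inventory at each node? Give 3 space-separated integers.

Step 1: demand=3,sold=3 ship[1->2]=3 ship[0->1]=4 prod=5 -> inv=[5 7 3]
Step 2: demand=3,sold=3 ship[1->2]=3 ship[0->1]=4 prod=5 -> inv=[6 8 3]
Step 3: demand=3,sold=3 ship[1->2]=3 ship[0->1]=4 prod=5 -> inv=[7 9 3]
Step 4: demand=3,sold=3 ship[1->2]=3 ship[0->1]=4 prod=5 -> inv=[8 10 3]
Step 5: demand=3,sold=3 ship[1->2]=3 ship[0->1]=4 prod=5 -> inv=[9 11 3]
Step 6: demand=3,sold=3 ship[1->2]=3 ship[0->1]=4 prod=5 -> inv=[10 12 3]
Step 7: demand=3,sold=3 ship[1->2]=3 ship[0->1]=4 prod=5 -> inv=[11 13 3]
Step 8: demand=3,sold=3 ship[1->2]=3 ship[0->1]=4 prod=5 -> inv=[12 14 3]

12 14 3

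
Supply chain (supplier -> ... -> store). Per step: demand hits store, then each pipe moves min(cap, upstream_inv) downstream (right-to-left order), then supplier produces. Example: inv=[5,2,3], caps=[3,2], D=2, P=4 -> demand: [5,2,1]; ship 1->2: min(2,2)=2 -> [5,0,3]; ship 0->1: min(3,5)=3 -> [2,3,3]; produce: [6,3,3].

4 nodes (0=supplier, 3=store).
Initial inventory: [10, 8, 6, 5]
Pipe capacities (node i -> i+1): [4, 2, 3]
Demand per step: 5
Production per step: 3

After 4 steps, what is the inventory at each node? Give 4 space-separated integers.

Step 1: demand=5,sold=5 ship[2->3]=3 ship[1->2]=2 ship[0->1]=4 prod=3 -> inv=[9 10 5 3]
Step 2: demand=5,sold=3 ship[2->3]=3 ship[1->2]=2 ship[0->1]=4 prod=3 -> inv=[8 12 4 3]
Step 3: demand=5,sold=3 ship[2->3]=3 ship[1->2]=2 ship[0->1]=4 prod=3 -> inv=[7 14 3 3]
Step 4: demand=5,sold=3 ship[2->3]=3 ship[1->2]=2 ship[0->1]=4 prod=3 -> inv=[6 16 2 3]

6 16 2 3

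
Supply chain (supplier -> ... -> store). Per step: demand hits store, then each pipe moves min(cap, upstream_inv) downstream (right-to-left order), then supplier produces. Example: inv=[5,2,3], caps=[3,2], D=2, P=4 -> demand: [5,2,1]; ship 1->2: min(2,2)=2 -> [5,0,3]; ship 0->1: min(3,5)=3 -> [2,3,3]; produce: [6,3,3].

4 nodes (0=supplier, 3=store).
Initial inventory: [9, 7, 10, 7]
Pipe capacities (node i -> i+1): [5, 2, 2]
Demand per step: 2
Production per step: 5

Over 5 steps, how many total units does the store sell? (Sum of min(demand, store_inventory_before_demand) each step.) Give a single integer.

Answer: 10

Derivation:
Step 1: sold=2 (running total=2) -> [9 10 10 7]
Step 2: sold=2 (running total=4) -> [9 13 10 7]
Step 3: sold=2 (running total=6) -> [9 16 10 7]
Step 4: sold=2 (running total=8) -> [9 19 10 7]
Step 5: sold=2 (running total=10) -> [9 22 10 7]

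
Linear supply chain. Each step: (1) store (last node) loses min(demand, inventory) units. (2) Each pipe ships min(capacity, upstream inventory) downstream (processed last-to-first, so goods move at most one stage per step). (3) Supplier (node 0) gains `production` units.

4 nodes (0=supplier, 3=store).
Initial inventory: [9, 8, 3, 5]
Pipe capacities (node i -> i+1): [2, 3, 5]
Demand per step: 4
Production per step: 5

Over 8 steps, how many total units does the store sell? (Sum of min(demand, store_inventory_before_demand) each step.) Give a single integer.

Answer: 26

Derivation:
Step 1: sold=4 (running total=4) -> [12 7 3 4]
Step 2: sold=4 (running total=8) -> [15 6 3 3]
Step 3: sold=3 (running total=11) -> [18 5 3 3]
Step 4: sold=3 (running total=14) -> [21 4 3 3]
Step 5: sold=3 (running total=17) -> [24 3 3 3]
Step 6: sold=3 (running total=20) -> [27 2 3 3]
Step 7: sold=3 (running total=23) -> [30 2 2 3]
Step 8: sold=3 (running total=26) -> [33 2 2 2]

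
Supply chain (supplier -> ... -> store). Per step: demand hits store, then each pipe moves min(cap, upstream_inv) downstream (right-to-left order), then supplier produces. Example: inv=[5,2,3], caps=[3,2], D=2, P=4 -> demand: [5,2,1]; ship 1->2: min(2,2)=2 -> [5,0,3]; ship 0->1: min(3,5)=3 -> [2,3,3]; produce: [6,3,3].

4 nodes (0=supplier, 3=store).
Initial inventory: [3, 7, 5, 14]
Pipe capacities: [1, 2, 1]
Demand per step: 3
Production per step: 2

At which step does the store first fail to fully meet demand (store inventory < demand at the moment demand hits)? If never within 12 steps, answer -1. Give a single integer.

Step 1: demand=3,sold=3 ship[2->3]=1 ship[1->2]=2 ship[0->1]=1 prod=2 -> [4 6 6 12]
Step 2: demand=3,sold=3 ship[2->3]=1 ship[1->2]=2 ship[0->1]=1 prod=2 -> [5 5 7 10]
Step 3: demand=3,sold=3 ship[2->3]=1 ship[1->2]=2 ship[0->1]=1 prod=2 -> [6 4 8 8]
Step 4: demand=3,sold=3 ship[2->3]=1 ship[1->2]=2 ship[0->1]=1 prod=2 -> [7 3 9 6]
Step 5: demand=3,sold=3 ship[2->3]=1 ship[1->2]=2 ship[0->1]=1 prod=2 -> [8 2 10 4]
Step 6: demand=3,sold=3 ship[2->3]=1 ship[1->2]=2 ship[0->1]=1 prod=2 -> [9 1 11 2]
Step 7: demand=3,sold=2 ship[2->3]=1 ship[1->2]=1 ship[0->1]=1 prod=2 -> [10 1 11 1]
Step 8: demand=3,sold=1 ship[2->3]=1 ship[1->2]=1 ship[0->1]=1 prod=2 -> [11 1 11 1]
Step 9: demand=3,sold=1 ship[2->3]=1 ship[1->2]=1 ship[0->1]=1 prod=2 -> [12 1 11 1]
Step 10: demand=3,sold=1 ship[2->3]=1 ship[1->2]=1 ship[0->1]=1 prod=2 -> [13 1 11 1]
Step 11: demand=3,sold=1 ship[2->3]=1 ship[1->2]=1 ship[0->1]=1 prod=2 -> [14 1 11 1]
Step 12: demand=3,sold=1 ship[2->3]=1 ship[1->2]=1 ship[0->1]=1 prod=2 -> [15 1 11 1]
First stockout at step 7

7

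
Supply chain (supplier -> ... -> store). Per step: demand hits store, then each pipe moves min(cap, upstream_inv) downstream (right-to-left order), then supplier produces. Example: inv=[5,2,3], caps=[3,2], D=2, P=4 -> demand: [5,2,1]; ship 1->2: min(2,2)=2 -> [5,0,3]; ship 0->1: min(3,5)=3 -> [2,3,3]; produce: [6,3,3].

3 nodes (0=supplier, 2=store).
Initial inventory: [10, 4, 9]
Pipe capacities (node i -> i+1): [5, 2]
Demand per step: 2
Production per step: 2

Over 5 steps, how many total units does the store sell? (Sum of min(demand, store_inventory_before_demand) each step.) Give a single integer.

Answer: 10

Derivation:
Step 1: sold=2 (running total=2) -> [7 7 9]
Step 2: sold=2 (running total=4) -> [4 10 9]
Step 3: sold=2 (running total=6) -> [2 12 9]
Step 4: sold=2 (running total=8) -> [2 12 9]
Step 5: sold=2 (running total=10) -> [2 12 9]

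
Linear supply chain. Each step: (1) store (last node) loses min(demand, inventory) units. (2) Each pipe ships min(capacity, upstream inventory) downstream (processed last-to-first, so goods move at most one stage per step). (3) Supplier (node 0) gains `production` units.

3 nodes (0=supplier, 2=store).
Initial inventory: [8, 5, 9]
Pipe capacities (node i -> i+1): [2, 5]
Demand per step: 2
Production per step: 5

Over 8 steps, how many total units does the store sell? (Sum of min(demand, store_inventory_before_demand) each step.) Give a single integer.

Step 1: sold=2 (running total=2) -> [11 2 12]
Step 2: sold=2 (running total=4) -> [14 2 12]
Step 3: sold=2 (running total=6) -> [17 2 12]
Step 4: sold=2 (running total=8) -> [20 2 12]
Step 5: sold=2 (running total=10) -> [23 2 12]
Step 6: sold=2 (running total=12) -> [26 2 12]
Step 7: sold=2 (running total=14) -> [29 2 12]
Step 8: sold=2 (running total=16) -> [32 2 12]

Answer: 16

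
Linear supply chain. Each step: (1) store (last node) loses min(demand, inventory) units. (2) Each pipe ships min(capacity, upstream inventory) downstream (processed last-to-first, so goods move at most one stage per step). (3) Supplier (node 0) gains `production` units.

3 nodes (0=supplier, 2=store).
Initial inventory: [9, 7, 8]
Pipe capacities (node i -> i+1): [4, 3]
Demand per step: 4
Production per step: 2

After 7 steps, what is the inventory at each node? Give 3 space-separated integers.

Step 1: demand=4,sold=4 ship[1->2]=3 ship[0->1]=4 prod=2 -> inv=[7 8 7]
Step 2: demand=4,sold=4 ship[1->2]=3 ship[0->1]=4 prod=2 -> inv=[5 9 6]
Step 3: demand=4,sold=4 ship[1->2]=3 ship[0->1]=4 prod=2 -> inv=[3 10 5]
Step 4: demand=4,sold=4 ship[1->2]=3 ship[0->1]=3 prod=2 -> inv=[2 10 4]
Step 5: demand=4,sold=4 ship[1->2]=3 ship[0->1]=2 prod=2 -> inv=[2 9 3]
Step 6: demand=4,sold=3 ship[1->2]=3 ship[0->1]=2 prod=2 -> inv=[2 8 3]
Step 7: demand=4,sold=3 ship[1->2]=3 ship[0->1]=2 prod=2 -> inv=[2 7 3]

2 7 3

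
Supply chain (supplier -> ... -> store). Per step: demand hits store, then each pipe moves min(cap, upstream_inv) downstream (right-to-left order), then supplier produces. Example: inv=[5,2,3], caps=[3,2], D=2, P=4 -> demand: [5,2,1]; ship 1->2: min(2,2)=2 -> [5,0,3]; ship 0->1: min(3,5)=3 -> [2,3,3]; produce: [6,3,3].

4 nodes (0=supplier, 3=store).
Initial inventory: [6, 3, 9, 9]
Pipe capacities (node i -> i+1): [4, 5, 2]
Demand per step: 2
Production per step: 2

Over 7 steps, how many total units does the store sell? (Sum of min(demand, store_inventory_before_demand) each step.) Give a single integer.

Step 1: sold=2 (running total=2) -> [4 4 10 9]
Step 2: sold=2 (running total=4) -> [2 4 12 9]
Step 3: sold=2 (running total=6) -> [2 2 14 9]
Step 4: sold=2 (running total=8) -> [2 2 14 9]
Step 5: sold=2 (running total=10) -> [2 2 14 9]
Step 6: sold=2 (running total=12) -> [2 2 14 9]
Step 7: sold=2 (running total=14) -> [2 2 14 9]

Answer: 14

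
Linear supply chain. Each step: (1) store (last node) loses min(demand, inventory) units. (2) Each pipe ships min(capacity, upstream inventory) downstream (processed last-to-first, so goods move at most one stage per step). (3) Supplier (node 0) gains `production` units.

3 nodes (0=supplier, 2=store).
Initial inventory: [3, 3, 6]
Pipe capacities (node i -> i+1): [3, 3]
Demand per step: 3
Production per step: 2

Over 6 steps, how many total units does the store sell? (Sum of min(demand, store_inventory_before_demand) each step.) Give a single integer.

Step 1: sold=3 (running total=3) -> [2 3 6]
Step 2: sold=3 (running total=6) -> [2 2 6]
Step 3: sold=3 (running total=9) -> [2 2 5]
Step 4: sold=3 (running total=12) -> [2 2 4]
Step 5: sold=3 (running total=15) -> [2 2 3]
Step 6: sold=3 (running total=18) -> [2 2 2]

Answer: 18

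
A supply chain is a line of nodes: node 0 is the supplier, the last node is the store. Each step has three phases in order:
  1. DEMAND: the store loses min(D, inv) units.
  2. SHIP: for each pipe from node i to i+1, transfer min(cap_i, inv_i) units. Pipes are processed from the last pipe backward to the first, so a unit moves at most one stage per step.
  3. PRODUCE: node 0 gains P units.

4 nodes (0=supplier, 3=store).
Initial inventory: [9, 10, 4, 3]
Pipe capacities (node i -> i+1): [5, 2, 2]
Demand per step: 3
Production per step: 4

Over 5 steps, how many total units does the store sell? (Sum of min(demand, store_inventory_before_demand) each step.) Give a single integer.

Step 1: sold=3 (running total=3) -> [8 13 4 2]
Step 2: sold=2 (running total=5) -> [7 16 4 2]
Step 3: sold=2 (running total=7) -> [6 19 4 2]
Step 4: sold=2 (running total=9) -> [5 22 4 2]
Step 5: sold=2 (running total=11) -> [4 25 4 2]

Answer: 11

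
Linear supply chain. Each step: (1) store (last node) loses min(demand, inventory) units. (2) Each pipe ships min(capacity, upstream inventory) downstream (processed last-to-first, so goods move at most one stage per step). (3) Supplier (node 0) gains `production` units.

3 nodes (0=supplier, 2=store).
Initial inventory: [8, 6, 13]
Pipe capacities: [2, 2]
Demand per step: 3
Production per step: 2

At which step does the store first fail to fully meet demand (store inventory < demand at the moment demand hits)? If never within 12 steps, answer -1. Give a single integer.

Step 1: demand=3,sold=3 ship[1->2]=2 ship[0->1]=2 prod=2 -> [8 6 12]
Step 2: demand=3,sold=3 ship[1->2]=2 ship[0->1]=2 prod=2 -> [8 6 11]
Step 3: demand=3,sold=3 ship[1->2]=2 ship[0->1]=2 prod=2 -> [8 6 10]
Step 4: demand=3,sold=3 ship[1->2]=2 ship[0->1]=2 prod=2 -> [8 6 9]
Step 5: demand=3,sold=3 ship[1->2]=2 ship[0->1]=2 prod=2 -> [8 6 8]
Step 6: demand=3,sold=3 ship[1->2]=2 ship[0->1]=2 prod=2 -> [8 6 7]
Step 7: demand=3,sold=3 ship[1->2]=2 ship[0->1]=2 prod=2 -> [8 6 6]
Step 8: demand=3,sold=3 ship[1->2]=2 ship[0->1]=2 prod=2 -> [8 6 5]
Step 9: demand=3,sold=3 ship[1->2]=2 ship[0->1]=2 prod=2 -> [8 6 4]
Step 10: demand=3,sold=3 ship[1->2]=2 ship[0->1]=2 prod=2 -> [8 6 3]
Step 11: demand=3,sold=3 ship[1->2]=2 ship[0->1]=2 prod=2 -> [8 6 2]
Step 12: demand=3,sold=2 ship[1->2]=2 ship[0->1]=2 prod=2 -> [8 6 2]
First stockout at step 12

12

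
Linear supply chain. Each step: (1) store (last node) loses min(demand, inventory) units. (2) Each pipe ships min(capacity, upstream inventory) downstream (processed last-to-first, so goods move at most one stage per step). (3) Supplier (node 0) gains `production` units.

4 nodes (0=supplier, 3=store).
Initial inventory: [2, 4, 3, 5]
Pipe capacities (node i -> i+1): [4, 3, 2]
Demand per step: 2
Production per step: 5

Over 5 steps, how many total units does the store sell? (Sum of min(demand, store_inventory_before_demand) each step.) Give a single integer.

Step 1: sold=2 (running total=2) -> [5 3 4 5]
Step 2: sold=2 (running total=4) -> [6 4 5 5]
Step 3: sold=2 (running total=6) -> [7 5 6 5]
Step 4: sold=2 (running total=8) -> [8 6 7 5]
Step 5: sold=2 (running total=10) -> [9 7 8 5]

Answer: 10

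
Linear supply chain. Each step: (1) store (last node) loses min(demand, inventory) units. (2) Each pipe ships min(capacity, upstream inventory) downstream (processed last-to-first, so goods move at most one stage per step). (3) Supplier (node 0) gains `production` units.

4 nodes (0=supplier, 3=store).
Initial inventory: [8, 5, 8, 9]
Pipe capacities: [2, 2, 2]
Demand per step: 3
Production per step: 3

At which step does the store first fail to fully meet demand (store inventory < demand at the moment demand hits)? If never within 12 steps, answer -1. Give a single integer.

Step 1: demand=3,sold=3 ship[2->3]=2 ship[1->2]=2 ship[0->1]=2 prod=3 -> [9 5 8 8]
Step 2: demand=3,sold=3 ship[2->3]=2 ship[1->2]=2 ship[0->1]=2 prod=3 -> [10 5 8 7]
Step 3: demand=3,sold=3 ship[2->3]=2 ship[1->2]=2 ship[0->1]=2 prod=3 -> [11 5 8 6]
Step 4: demand=3,sold=3 ship[2->3]=2 ship[1->2]=2 ship[0->1]=2 prod=3 -> [12 5 8 5]
Step 5: demand=3,sold=3 ship[2->3]=2 ship[1->2]=2 ship[0->1]=2 prod=3 -> [13 5 8 4]
Step 6: demand=3,sold=3 ship[2->3]=2 ship[1->2]=2 ship[0->1]=2 prod=3 -> [14 5 8 3]
Step 7: demand=3,sold=3 ship[2->3]=2 ship[1->2]=2 ship[0->1]=2 prod=3 -> [15 5 8 2]
Step 8: demand=3,sold=2 ship[2->3]=2 ship[1->2]=2 ship[0->1]=2 prod=3 -> [16 5 8 2]
Step 9: demand=3,sold=2 ship[2->3]=2 ship[1->2]=2 ship[0->1]=2 prod=3 -> [17 5 8 2]
Step 10: demand=3,sold=2 ship[2->3]=2 ship[1->2]=2 ship[0->1]=2 prod=3 -> [18 5 8 2]
Step 11: demand=3,sold=2 ship[2->3]=2 ship[1->2]=2 ship[0->1]=2 prod=3 -> [19 5 8 2]
Step 12: demand=3,sold=2 ship[2->3]=2 ship[1->2]=2 ship[0->1]=2 prod=3 -> [20 5 8 2]
First stockout at step 8

8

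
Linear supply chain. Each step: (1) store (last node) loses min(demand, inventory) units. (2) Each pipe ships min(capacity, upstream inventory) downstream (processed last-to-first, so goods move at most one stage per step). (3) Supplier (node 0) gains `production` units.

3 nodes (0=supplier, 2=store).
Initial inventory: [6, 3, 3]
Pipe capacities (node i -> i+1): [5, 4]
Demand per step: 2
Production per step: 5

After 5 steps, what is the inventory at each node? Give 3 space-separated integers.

Step 1: demand=2,sold=2 ship[1->2]=3 ship[0->1]=5 prod=5 -> inv=[6 5 4]
Step 2: demand=2,sold=2 ship[1->2]=4 ship[0->1]=5 prod=5 -> inv=[6 6 6]
Step 3: demand=2,sold=2 ship[1->2]=4 ship[0->1]=5 prod=5 -> inv=[6 7 8]
Step 4: demand=2,sold=2 ship[1->2]=4 ship[0->1]=5 prod=5 -> inv=[6 8 10]
Step 5: demand=2,sold=2 ship[1->2]=4 ship[0->1]=5 prod=5 -> inv=[6 9 12]

6 9 12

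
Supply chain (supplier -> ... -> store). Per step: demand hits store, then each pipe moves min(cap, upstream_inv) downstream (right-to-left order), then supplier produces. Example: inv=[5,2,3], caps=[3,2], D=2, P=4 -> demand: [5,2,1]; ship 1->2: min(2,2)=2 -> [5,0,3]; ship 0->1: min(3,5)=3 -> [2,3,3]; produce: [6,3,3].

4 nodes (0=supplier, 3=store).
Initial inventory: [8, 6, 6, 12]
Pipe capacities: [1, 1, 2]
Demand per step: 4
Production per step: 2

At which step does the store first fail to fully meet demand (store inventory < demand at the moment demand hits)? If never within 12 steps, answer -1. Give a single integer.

Step 1: demand=4,sold=4 ship[2->3]=2 ship[1->2]=1 ship[0->1]=1 prod=2 -> [9 6 5 10]
Step 2: demand=4,sold=4 ship[2->3]=2 ship[1->2]=1 ship[0->1]=1 prod=2 -> [10 6 4 8]
Step 3: demand=4,sold=4 ship[2->3]=2 ship[1->2]=1 ship[0->1]=1 prod=2 -> [11 6 3 6]
Step 4: demand=4,sold=4 ship[2->3]=2 ship[1->2]=1 ship[0->1]=1 prod=2 -> [12 6 2 4]
Step 5: demand=4,sold=4 ship[2->3]=2 ship[1->2]=1 ship[0->1]=1 prod=2 -> [13 6 1 2]
Step 6: demand=4,sold=2 ship[2->3]=1 ship[1->2]=1 ship[0->1]=1 prod=2 -> [14 6 1 1]
Step 7: demand=4,sold=1 ship[2->3]=1 ship[1->2]=1 ship[0->1]=1 prod=2 -> [15 6 1 1]
Step 8: demand=4,sold=1 ship[2->3]=1 ship[1->2]=1 ship[0->1]=1 prod=2 -> [16 6 1 1]
Step 9: demand=4,sold=1 ship[2->3]=1 ship[1->2]=1 ship[0->1]=1 prod=2 -> [17 6 1 1]
Step 10: demand=4,sold=1 ship[2->3]=1 ship[1->2]=1 ship[0->1]=1 prod=2 -> [18 6 1 1]
Step 11: demand=4,sold=1 ship[2->3]=1 ship[1->2]=1 ship[0->1]=1 prod=2 -> [19 6 1 1]
Step 12: demand=4,sold=1 ship[2->3]=1 ship[1->2]=1 ship[0->1]=1 prod=2 -> [20 6 1 1]
First stockout at step 6

6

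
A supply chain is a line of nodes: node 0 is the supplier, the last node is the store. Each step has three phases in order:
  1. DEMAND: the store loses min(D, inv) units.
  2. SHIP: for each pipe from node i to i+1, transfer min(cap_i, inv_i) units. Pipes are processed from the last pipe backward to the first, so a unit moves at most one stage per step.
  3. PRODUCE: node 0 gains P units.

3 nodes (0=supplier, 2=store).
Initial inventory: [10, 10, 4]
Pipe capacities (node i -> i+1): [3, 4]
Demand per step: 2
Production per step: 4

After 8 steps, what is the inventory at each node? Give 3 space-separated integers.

Step 1: demand=2,sold=2 ship[1->2]=4 ship[0->1]=3 prod=4 -> inv=[11 9 6]
Step 2: demand=2,sold=2 ship[1->2]=4 ship[0->1]=3 prod=4 -> inv=[12 8 8]
Step 3: demand=2,sold=2 ship[1->2]=4 ship[0->1]=3 prod=4 -> inv=[13 7 10]
Step 4: demand=2,sold=2 ship[1->2]=4 ship[0->1]=3 prod=4 -> inv=[14 6 12]
Step 5: demand=2,sold=2 ship[1->2]=4 ship[0->1]=3 prod=4 -> inv=[15 5 14]
Step 6: demand=2,sold=2 ship[1->2]=4 ship[0->1]=3 prod=4 -> inv=[16 4 16]
Step 7: demand=2,sold=2 ship[1->2]=4 ship[0->1]=3 prod=4 -> inv=[17 3 18]
Step 8: demand=2,sold=2 ship[1->2]=3 ship[0->1]=3 prod=4 -> inv=[18 3 19]

18 3 19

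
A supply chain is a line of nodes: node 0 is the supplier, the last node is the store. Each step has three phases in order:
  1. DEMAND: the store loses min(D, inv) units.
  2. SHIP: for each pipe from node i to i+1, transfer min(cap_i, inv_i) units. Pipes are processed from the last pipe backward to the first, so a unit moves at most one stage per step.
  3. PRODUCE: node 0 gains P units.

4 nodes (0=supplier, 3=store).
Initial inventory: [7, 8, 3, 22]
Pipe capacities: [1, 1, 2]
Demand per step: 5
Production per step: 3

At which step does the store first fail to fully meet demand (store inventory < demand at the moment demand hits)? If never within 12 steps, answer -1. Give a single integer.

Step 1: demand=5,sold=5 ship[2->3]=2 ship[1->2]=1 ship[0->1]=1 prod=3 -> [9 8 2 19]
Step 2: demand=5,sold=5 ship[2->3]=2 ship[1->2]=1 ship[0->1]=1 prod=3 -> [11 8 1 16]
Step 3: demand=5,sold=5 ship[2->3]=1 ship[1->2]=1 ship[0->1]=1 prod=3 -> [13 8 1 12]
Step 4: demand=5,sold=5 ship[2->3]=1 ship[1->2]=1 ship[0->1]=1 prod=3 -> [15 8 1 8]
Step 5: demand=5,sold=5 ship[2->3]=1 ship[1->2]=1 ship[0->1]=1 prod=3 -> [17 8 1 4]
Step 6: demand=5,sold=4 ship[2->3]=1 ship[1->2]=1 ship[0->1]=1 prod=3 -> [19 8 1 1]
Step 7: demand=5,sold=1 ship[2->3]=1 ship[1->2]=1 ship[0->1]=1 prod=3 -> [21 8 1 1]
Step 8: demand=5,sold=1 ship[2->3]=1 ship[1->2]=1 ship[0->1]=1 prod=3 -> [23 8 1 1]
Step 9: demand=5,sold=1 ship[2->3]=1 ship[1->2]=1 ship[0->1]=1 prod=3 -> [25 8 1 1]
Step 10: demand=5,sold=1 ship[2->3]=1 ship[1->2]=1 ship[0->1]=1 prod=3 -> [27 8 1 1]
Step 11: demand=5,sold=1 ship[2->3]=1 ship[1->2]=1 ship[0->1]=1 prod=3 -> [29 8 1 1]
Step 12: demand=5,sold=1 ship[2->3]=1 ship[1->2]=1 ship[0->1]=1 prod=3 -> [31 8 1 1]
First stockout at step 6

6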